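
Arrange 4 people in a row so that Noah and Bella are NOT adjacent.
Total - adjacent = 4! - (4-1)!×2 = 24 - 12 = 12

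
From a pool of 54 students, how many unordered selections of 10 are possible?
C(54,10) = 54!/(10!×44!) = 23930713170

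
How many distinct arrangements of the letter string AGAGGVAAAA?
10! / (6! × 1! × 3!) = 840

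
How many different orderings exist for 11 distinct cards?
11! = 39916800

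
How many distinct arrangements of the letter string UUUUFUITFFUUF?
13! / (1! × 4! × 7! × 1!) = 51480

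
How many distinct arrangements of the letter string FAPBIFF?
7! / (1! × 1! × 3! × 1! × 1!) = 840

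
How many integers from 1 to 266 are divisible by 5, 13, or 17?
⌊266/5⌋+⌊266/13⌋+⌊266/17⌋ - ⌊266/65⌋-⌊266/85⌋-⌊266/221⌋ + ⌊266/1105⌋ = 53+20+15 - 4-3-1 + 0 = 80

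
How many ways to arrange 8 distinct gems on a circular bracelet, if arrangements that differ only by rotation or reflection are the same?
(8-1)!/2 = 5040/2 = 2520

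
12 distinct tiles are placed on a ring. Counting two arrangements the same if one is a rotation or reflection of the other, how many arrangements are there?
(12-1)!/2 = 39916800/2 = 19958400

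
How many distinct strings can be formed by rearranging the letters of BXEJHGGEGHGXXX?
14! / (1! × 2! × 4! × 1! × 4! × 2!) = 37837800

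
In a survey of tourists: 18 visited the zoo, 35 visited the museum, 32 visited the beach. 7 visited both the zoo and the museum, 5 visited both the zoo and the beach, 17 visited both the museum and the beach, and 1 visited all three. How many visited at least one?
|A∪B∪C| = 18+35+32-7-5-17+1 = 57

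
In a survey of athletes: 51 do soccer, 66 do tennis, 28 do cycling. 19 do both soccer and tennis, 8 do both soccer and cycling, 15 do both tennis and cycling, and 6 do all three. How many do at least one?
|A∪B∪C| = 51+66+28-19-8-15+6 = 109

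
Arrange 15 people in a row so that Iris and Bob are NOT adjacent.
Total - adjacent = 15! - (15-1)!×2 = 1307674368000 - 174356582400 = 1133317785600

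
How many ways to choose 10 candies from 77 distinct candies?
C(77,10) = 77!/(10!×67!) = 1096993404430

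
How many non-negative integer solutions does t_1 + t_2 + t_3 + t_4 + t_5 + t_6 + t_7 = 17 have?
C(17+7-1, 7-1) = C(23, 6) = 100947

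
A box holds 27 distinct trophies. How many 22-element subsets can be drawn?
C(27,22) = 27!/(22!×5!) = 80730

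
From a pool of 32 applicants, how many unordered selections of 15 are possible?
C(32,15) = 32!/(15!×17!) = 565722720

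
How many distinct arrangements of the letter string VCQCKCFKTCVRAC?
14! / (1! × 2! × 5! × 1! × 1! × 1! × 2! × 1!) = 181621440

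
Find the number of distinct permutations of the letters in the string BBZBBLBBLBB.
11! / (2! × 1! × 8!) = 495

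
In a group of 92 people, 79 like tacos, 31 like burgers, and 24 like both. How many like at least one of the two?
|A∪B| = |A| + |B| - |A∩B| = 79 + 31 - 24 = 86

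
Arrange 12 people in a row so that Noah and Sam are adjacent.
Treat as block: (12-1)! × 2! = 39916800 × 2 = 79833600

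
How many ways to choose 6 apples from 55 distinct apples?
C(55,6) = 55!/(6!×49!) = 28989675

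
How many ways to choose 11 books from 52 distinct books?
C(52,11) = 52!/(11!×41!) = 60403728840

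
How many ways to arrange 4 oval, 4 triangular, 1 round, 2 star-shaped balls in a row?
11! / (4! × 4! × 1! × 2!) = 34650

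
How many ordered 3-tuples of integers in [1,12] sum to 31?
Coefficient of x^31 in (x + x² + ... + x^12)^3. By inclusion-exclusion on dice exceeding 12: Σ_j (-1)^j C(3,j)·C(31-1-12j, 2) = C(3,0)·C(30,2) - C(3,1)·C(18,2) + C(3,2)·C(6,2) = 1·435 - 3·153 + 3·15 = 21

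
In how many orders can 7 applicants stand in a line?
7! = 5040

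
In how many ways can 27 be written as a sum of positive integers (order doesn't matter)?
Pentagonal recurrence p(n) = p(n-1) + p(n-2) - p(n-5) - p(n-7) + p(n-12) + p(n-15) - ... gives p(0..26) = 1, 1, 2, 3, 5, 7, 11, 15, 22, 30, 42, 56, 77, 101, 135, 176, 231, 297, 385, 490, 627, 792, 1002, 1255, 1575, 1958, 2436. p(27) = p(26) + p(25) - p(22) - p(20) + p(15) + p(12) - p(5) - p(1) = 2436 + 1958 - 1002 - 627 + 176 + 77 - 7 - 1 = 3010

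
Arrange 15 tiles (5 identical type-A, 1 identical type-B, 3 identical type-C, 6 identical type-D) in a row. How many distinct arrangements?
15! / (5! × 1! × 3! × 6!) = 2522520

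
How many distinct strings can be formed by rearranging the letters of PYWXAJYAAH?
10! / (1! × 1! × 1! × 2! × 1! × 1! × 3!) = 302400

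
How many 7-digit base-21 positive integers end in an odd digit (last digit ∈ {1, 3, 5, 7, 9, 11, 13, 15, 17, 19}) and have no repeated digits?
Last∈{1,3,5,7,9,11,13,15,17,19}. Last=0: 0. Last nonzero: 10×19×P(19,5) = 265118400. Total = 265118400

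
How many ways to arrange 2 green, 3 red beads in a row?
5! / (2! × 3!) = 10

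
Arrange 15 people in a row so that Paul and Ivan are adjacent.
Treat as block: (15-1)! × 2! = 87178291200 × 2 = 174356582400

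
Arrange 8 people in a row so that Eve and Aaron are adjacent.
Treat as block: (8-1)! × 2! = 5040 × 2 = 10080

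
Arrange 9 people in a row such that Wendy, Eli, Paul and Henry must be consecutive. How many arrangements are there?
Treat the 4 as one block: (9-4+1)! × 4! = 720 × 24 = 17280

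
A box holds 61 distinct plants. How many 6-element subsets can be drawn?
C(61,6) = 61!/(6!×55!) = 55525372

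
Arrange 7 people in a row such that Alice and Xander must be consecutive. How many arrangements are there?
Treat the 2 as one block: (7-2+1)! × 2! = 720 × 2 = 1440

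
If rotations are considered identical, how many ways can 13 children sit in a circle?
Circular: fix one position, arrange the rest. (13-1)! = 479001600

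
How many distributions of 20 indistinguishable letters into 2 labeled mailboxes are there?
C(20+2-1, 2-1) = C(21, 1) = 21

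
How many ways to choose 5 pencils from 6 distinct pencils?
C(6,5) = 6!/(5!×1!) = 6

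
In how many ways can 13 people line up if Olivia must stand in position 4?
Fix one position: (13-1)! = 479001600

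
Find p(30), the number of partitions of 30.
Pentagonal recurrence p(n) = p(n-1) + p(n-2) - p(n-5) - p(n-7) + p(n-12) + p(n-15) - ... gives p(0..29) = 1, 1, 2, 3, 5, 7, 11, 15, 22, 30, 42, 56, 77, 101, 135, 176, 231, 297, 385, 490, 627, 792, 1002, 1255, 1575, 1958, 2436, 3010, 3718, 4565. p(30) = p(29) + p(28) - p(25) - p(23) + p(18) + p(15) - p(8) - p(4) = 4565 + 3718 - 1958 - 1255 + 385 + 176 - 22 - 5 = 5604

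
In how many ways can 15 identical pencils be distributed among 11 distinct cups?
C(15+11-1, 11-1) = C(25, 10) = 3268760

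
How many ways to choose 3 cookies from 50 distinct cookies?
C(50,3) = 50!/(3!×47!) = 19600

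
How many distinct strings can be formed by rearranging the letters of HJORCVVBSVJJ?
12! / (1! × 1! × 1! × 1! × 3! × 1! × 3! × 1!) = 13305600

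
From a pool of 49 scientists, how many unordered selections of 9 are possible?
C(49,9) = 49!/(9!×40!) = 2054455634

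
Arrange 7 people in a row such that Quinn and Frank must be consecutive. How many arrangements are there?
Treat the 2 as one block: (7-2+1)! × 2! = 720 × 2 = 1440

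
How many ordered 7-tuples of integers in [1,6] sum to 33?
Coefficient of x^33 in (x + x² + ... + x^6)^7. By inclusion-exclusion on dice exceeding 6: Σ_j (-1)^j C(7,j)·C(33-1-6j, 6) = C(7,0)·C(32,6) - C(7,1)·C(26,6) + C(7,2)·C(20,6) - C(7,3)·C(14,6) + C(7,4)·C(8,6) = 1·906192 - 7·230230 + 21·38760 - 35·3003 + 35·28 = 4417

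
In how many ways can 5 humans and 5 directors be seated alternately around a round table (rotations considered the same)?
Fix one of the humans: (5-1)! ways for the remaining humans, × 5! ways for the directors = 24 × 120 = 2880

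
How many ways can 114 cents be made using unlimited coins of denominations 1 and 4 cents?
Coefficient of x^114 in 1/(1-x^1) · 1/(1-x^4). Use j coins of 4 for j = 0..⌊114/4⌋ = 28, the rest in 1s: 28 + 1 = 29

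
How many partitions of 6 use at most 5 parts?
By conjugation, equals partitions of 6 into parts ≤ 5. Let r_j(i) = number of partitions of i into parts ≤ j, for i = 0..6. r_1(i) = 1 for all i; r_j(i) = r_{j-1}(i) + r_j(i-j). Rows j = 2..5: ≤2: 1 1 2 2 3 3 4; ≤3: 1 1 2 3 4 5 7; ≤4: 1 1 2 3 5 6 9; ≤5: 1 1 2 3 5 7 10. r_5(6) = 10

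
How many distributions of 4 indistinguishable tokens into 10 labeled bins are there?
C(4+10-1, 10-1) = C(13, 9) = 715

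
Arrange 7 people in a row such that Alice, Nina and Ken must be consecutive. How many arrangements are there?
Treat the 3 as one block: (7-3+1)! × 3! = 120 × 6 = 720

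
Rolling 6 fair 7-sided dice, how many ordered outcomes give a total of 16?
Coefficient of x^16 in (x + x² + ... + x^7)^6. By inclusion-exclusion on dice exceeding 7: Σ_j (-1)^j C(6,j)·C(16-1-7j, 5) = C(6,0)·C(15,5) - C(6,1)·C(8,5) = 1·3003 - 6·56 = 2667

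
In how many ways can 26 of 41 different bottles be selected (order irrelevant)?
C(41,26) = 41!/(26!×15!) = 63432274896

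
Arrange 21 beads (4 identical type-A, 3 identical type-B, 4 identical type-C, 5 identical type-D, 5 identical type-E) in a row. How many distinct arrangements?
21! / (4! × 3! × 4! × 5! × 5!) = 1026615189600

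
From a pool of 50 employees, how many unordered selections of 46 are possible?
C(50,46) = 50!/(46!×4!) = 230300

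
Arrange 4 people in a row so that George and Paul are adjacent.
Treat as block: (4-1)! × 2! = 6 × 2 = 12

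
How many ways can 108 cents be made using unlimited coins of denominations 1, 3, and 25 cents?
Coefficient of x^108 in 1/(1-x^1) · 1/(1-x^3) · 1/(1-x^25). Case on j = number of 25-cent coins (j = 0..4); remainder r = 108 - 25j is made from {1,3} in ⌊r/3⌋+1 ways. r = 108, 83, 58, 33, 8 → 37 + 28 + 20 + 12 + 3 = 100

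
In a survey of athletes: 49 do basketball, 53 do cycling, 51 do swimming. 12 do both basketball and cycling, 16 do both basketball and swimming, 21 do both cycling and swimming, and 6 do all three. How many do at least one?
|A∪B∪C| = 49+53+51-12-16-21+6 = 110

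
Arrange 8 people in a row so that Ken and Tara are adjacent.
Treat as block: (8-1)! × 2! = 5040 × 2 = 10080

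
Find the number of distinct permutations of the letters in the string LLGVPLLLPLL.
11! / (1! × 1! × 7! × 2!) = 3960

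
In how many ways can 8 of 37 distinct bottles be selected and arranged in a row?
P(37,8) = 37!/(37-8)! = 1556675366400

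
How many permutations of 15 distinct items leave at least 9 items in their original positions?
Exactly j fixed points: C(15,j)·!(15-j); sum over j ≥ 9 (derangement numbers via !m = (m-1)·(!(m-1) + !(m-2)): !0..!6 = 1, 0, 1, 2, 9, 44, 265). Σ_{j=9}^{15} C(15,j)·!(15-j) = C(15,9)·!6 + C(15,10)·!5 + C(15,11)·!4 + C(15,12)·!3 + C(15,13)·!2 + C(15,14)·!1 + C(15,15)·!0 = 5005·265 + 3003·44 + 1365·9 + 455·2 + 105·1 + 15·0 + 1·1 = 1471758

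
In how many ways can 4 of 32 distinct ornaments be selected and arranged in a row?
P(32,4) = 32!/(32-4)! = 863040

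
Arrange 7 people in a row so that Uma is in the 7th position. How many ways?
Fix one position: (7-1)! = 720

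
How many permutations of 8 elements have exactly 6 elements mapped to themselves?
Choose the 6 fixed points C(8,6) = 28, derange the rest: !2 = Σ_{j=0}^{2} (-1)^j·2!/j! = 2 - 2 + 1 = 1. Product = 28 × 1 = 28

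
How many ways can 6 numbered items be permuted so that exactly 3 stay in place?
Choose the 3 fixed points C(6,3) = 20, derange the rest: !3 = Σ_{j=0}^{3} (-1)^j·3!/j! = 6 - 6 + 3 - 1 = 2. Product = 20 × 2 = 40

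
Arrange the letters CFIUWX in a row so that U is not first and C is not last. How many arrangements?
By inclusion-exclusion: 6! - 2×(6-1)! + (6-2)! = 720 - 240 + 24 = 504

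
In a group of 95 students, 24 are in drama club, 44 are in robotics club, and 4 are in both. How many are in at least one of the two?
|A∪B| = |A| + |B| - |A∩B| = 24 + 44 - 4 = 64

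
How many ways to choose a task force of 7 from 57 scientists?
C(57,7) = 57!/(7!×50!) = 264385836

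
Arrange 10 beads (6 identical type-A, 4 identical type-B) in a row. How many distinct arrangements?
10! / (6! × 4!) = 210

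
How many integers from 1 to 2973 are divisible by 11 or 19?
⌊2973/11⌋ + ⌊2973/19⌋ - ⌊2973/209⌋ = 270 + 156 - 14 = 412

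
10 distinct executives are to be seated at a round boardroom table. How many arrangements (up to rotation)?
Circular: fix one position, arrange the rest. (10-1)! = 362880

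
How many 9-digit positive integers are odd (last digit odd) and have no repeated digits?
Last∈{1,3,5,7,9}. Last=0: 0. Last nonzero: 5×8×P(8,7) = 1612800. Total = 1612800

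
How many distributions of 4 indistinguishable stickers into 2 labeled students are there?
C(4+2-1, 2-1) = C(5, 1) = 5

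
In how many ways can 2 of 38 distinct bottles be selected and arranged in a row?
P(38,2) = 38!/(38-2)! = 1406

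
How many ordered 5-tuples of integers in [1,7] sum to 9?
Coefficient of x^9 in (x + x² + ... + x^7)^5. By inclusion-exclusion on dice exceeding 7: Σ_j (-1)^j C(5,j)·C(9-1-7j, 4) = C(5,0)·C(8,4) = 1·70 = 70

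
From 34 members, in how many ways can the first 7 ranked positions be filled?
P(34,7) = 34!/(34-7)! = 27113264640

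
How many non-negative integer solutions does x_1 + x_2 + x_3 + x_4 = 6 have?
C(6+4-1, 4-1) = C(9, 3) = 84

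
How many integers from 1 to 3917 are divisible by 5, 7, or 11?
⌊3917/5⌋+⌊3917/7⌋+⌊3917/11⌋ - ⌊3917/35⌋-⌊3917/55⌋-⌊3917/77⌋ + ⌊3917/385⌋ = 783+559+356 - 111-71-50 + 10 = 1476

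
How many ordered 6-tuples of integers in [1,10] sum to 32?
Coefficient of x^32 in (x + x² + ... + x^10)^6. By inclusion-exclusion on dice exceeding 10: Σ_j (-1)^j C(6,j)·C(32-1-10j, 5) = C(6,0)·C(31,5) - C(6,1)·C(21,5) + C(6,2)·C(11,5) = 1·169911 - 6·20349 + 15·462 = 54747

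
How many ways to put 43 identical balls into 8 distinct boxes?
C(43+8-1, 8-1) = C(50, 7) = 99884400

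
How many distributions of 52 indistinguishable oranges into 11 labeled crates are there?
C(52+11-1, 11-1) = C(62, 10) = 107518933731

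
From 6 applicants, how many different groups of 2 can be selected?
C(6,2) = 6!/(2!×4!) = 15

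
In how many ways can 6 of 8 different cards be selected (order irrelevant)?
C(8,6) = 8!/(6!×2!) = 28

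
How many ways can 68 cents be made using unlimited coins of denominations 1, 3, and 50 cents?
Coefficient of x^68 in 1/(1-x^1) · 1/(1-x^3) · 1/(1-x^50). Case on j = number of 50-cent coins (j = 0..1); remainder r = 68 - 50j is made from {1,3} in ⌊r/3⌋+1 ways. r = 68, 18 → 23 + 7 = 30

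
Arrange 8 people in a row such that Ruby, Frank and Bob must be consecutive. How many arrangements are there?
Treat the 3 as one block: (8-3+1)! × 3! = 720 × 6 = 4320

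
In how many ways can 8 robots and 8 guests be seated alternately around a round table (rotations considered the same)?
Fix one of the robots: (8-1)! ways for the remaining robots, × 8! ways for the guests = 5040 × 40320 = 203212800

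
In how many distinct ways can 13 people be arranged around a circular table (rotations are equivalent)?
Circular: fix one position, arrange the rest. (13-1)! = 479001600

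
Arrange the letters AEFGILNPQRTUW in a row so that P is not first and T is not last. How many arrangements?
By inclusion-exclusion: 13! - 2×(13-1)! + (13-2)! = 6227020800 - 958003200 + 39916800 = 5308934400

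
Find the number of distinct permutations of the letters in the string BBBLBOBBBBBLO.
13! / (2! × 9! × 2!) = 4290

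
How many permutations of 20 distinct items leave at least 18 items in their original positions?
Exactly j fixed points: C(20,j)·!(20-j); sum over j ≥ 18 (derangement numbers via !m = (m-1)·(!(m-1) + !(m-2)): !0..!2 = 1, 0, 1). Σ_{j=18}^{20} C(20,j)·!(20-j) = C(20,18)·!2 + C(20,19)·!1 + C(20,20)·!0 = 190·1 + 20·0 + 1·1 = 191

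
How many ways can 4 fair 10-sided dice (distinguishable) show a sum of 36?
Coefficient of x^36 in (x + x² + ... + x^10)^4. By inclusion-exclusion on dice exceeding 10: Σ_j (-1)^j C(4,j)·C(36-1-10j, 3) = C(4,0)·C(35,3) - C(4,1)·C(25,3) + C(4,2)·C(15,3) - C(4,3)·C(5,3) = 1·6545 - 4·2300 + 6·455 - 4·10 = 35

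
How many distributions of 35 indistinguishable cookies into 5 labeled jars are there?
C(35+5-1, 5-1) = C(39, 4) = 82251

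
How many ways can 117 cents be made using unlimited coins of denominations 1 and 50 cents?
Coefficient of x^117 in 1/(1-x^1) · 1/(1-x^50). Use j coins of 50 for j = 0..⌊117/50⌋ = 2, the rest in 1s: 2 + 1 = 3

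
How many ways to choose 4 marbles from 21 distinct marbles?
C(21,4) = 21!/(4!×17!) = 5985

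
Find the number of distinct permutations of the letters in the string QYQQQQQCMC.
10! / (1! × 6! × 1! × 2!) = 2520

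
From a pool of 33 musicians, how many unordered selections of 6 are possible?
C(33,6) = 33!/(6!×27!) = 1107568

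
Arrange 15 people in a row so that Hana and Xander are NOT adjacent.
Total - adjacent = 15! - (15-1)!×2 = 1307674368000 - 174356582400 = 1133317785600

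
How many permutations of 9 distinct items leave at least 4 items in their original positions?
Exactly j fixed points: C(9,j)·!(9-j); sum over j ≥ 4 (derangement numbers via !m = (m-1)·(!(m-1) + !(m-2)): !0..!5 = 1, 0, 1, 2, 9, 44). Σ_{j=4}^{9} C(9,j)·!(9-j) = C(9,4)·!5 + C(9,5)·!4 + C(9,6)·!3 + C(9,7)·!2 + C(9,8)·!1 + C(9,9)·!0 = 126·44 + 126·9 + 84·2 + 36·1 + 9·0 + 1·1 = 6883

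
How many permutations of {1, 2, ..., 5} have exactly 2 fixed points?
Choose the 2 fixed points C(5,2) = 10, derange the rest: !3 = Σ_{j=0}^{3} (-1)^j·3!/j! = 6 - 6 + 3 - 1 = 2. Product = 10 × 2 = 20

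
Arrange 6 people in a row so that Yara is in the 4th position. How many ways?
Fix one position: (6-1)! = 120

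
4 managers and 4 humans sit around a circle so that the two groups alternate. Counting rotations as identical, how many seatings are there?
Fix one of the managers: (4-1)! ways for the remaining managers, × 4! ways for the humans = 6 × 24 = 144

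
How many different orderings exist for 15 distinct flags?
15! = 1307674368000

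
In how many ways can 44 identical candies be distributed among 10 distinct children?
C(44+10-1, 10-1) = C(53, 9) = 4431613550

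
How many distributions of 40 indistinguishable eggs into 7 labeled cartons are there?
C(40+7-1, 7-1) = C(46, 6) = 9366819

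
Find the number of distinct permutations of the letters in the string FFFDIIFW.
8! / (4! × 1! × 2! × 1!) = 840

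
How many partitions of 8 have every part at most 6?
Let r_j(i) = number of partitions of i into parts ≤ j, for i = 0..8. r_1(i) = 1 for all i; r_j(i) = r_{j-1}(i) + r_j(i-j). Rows j = 2..6: ≤2: 1 1 2 2 3 3 4 4 5; ≤3: 1 1 2 3 4 5 7 8 10; ≤4: 1 1 2 3 5 6 9 11 15; ≤5: 1 1 2 3 5 7 10 13 18; ≤6: 1 1 2 3 5 7 11 14 20. r_6(8) = 20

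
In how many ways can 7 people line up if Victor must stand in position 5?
Fix one position: (7-1)! = 720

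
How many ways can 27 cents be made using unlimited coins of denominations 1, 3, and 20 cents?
Coefficient of x^27 in 1/(1-x^1) · 1/(1-x^3) · 1/(1-x^20). Case on j = number of 20-cent coins (j = 0..1); remainder r = 27 - 20j is made from {1,3} in ⌊r/3⌋+1 ways. r = 27, 7 → 10 + 3 = 13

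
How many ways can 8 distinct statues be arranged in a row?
8! = 40320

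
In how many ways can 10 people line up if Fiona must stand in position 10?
Fix one position: (10-1)! = 362880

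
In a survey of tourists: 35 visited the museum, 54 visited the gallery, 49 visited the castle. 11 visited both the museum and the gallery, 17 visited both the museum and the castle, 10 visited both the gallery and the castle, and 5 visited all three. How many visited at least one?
|A∪B∪C| = 35+54+49-11-17-10+5 = 105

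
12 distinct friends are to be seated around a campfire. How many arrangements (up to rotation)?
Circular: fix one position, arrange the rest. (12-1)! = 39916800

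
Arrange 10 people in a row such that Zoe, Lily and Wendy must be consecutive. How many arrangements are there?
Treat the 3 as one block: (10-3+1)! × 3! = 40320 × 6 = 241920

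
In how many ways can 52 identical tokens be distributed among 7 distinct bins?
C(52+7-1, 7-1) = C(58, 6) = 40475358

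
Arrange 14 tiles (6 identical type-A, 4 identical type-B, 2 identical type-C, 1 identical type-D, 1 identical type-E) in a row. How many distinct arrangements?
14! / (6! × 4! × 2! × 1! × 1!) = 2522520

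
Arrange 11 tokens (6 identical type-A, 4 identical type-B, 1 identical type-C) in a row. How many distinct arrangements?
11! / (6! × 4! × 1!) = 2310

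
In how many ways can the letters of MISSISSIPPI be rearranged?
11! / (1! × 4! × 4! × 2!) = 34650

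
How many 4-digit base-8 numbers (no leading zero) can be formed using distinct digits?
First digit: 7 choices (nonzero). Then descending: 7 × 7 × 6 × 5 = 1470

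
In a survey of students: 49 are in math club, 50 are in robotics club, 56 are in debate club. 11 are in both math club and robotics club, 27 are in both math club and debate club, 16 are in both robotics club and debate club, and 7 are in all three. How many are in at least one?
|A∪B∪C| = 49+50+56-11-27-16+7 = 108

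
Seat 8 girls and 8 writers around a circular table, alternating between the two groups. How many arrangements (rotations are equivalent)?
Fix one of the girls: (8-1)! ways for the remaining girls, × 8! ways for the writers = 5040 × 40320 = 203212800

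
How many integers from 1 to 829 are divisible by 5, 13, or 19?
⌊829/5⌋+⌊829/13⌋+⌊829/19⌋ - ⌊829/65⌋-⌊829/95⌋-⌊829/247⌋ + ⌊829/1235⌋ = 165+63+43 - 12-8-3 + 0 = 248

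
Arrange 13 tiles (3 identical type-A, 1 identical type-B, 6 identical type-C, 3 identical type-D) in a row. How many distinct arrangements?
13! / (3! × 1! × 6! × 3!) = 240240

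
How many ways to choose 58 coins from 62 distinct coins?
C(62,58) = 62!/(58!×4!) = 557845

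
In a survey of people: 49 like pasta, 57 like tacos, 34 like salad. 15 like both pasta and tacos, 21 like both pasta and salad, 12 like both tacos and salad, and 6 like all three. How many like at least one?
|A∪B∪C| = 49+57+34-15-21-12+6 = 98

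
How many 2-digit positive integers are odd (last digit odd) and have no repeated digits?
Last∈{1,3,5,7,9}. Last=0: 0. Last nonzero: 5×8×P(8,0) = 40. Total = 40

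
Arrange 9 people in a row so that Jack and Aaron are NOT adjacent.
Total - adjacent = 9! - (9-1)!×2 = 362880 - 80640 = 282240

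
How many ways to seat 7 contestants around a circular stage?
Circular: fix one position, arrange the rest. (7-1)! = 720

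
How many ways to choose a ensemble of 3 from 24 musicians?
C(24,3) = 24!/(3!×21!) = 2024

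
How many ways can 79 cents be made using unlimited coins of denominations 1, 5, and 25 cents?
Coefficient of x^79 in 1/(1-x^1) · 1/(1-x^5) · 1/(1-x^25). Case on j = number of 25-cent coins (j = 0..3); remainder r = 79 - 25j is made from {1,5} in ⌊r/5⌋+1 ways. r = 79, 54, 29, 4 → 16 + 11 + 6 + 1 = 34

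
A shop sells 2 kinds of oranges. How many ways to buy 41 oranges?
C(41+2-1, 2-1) = C(42, 1) = 42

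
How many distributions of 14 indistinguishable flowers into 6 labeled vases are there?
C(14+6-1, 6-1) = C(19, 5) = 11628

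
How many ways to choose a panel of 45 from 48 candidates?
C(48,45) = 48!/(45!×3!) = 17296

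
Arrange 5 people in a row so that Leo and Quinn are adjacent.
Treat as block: (5-1)! × 2! = 24 × 2 = 48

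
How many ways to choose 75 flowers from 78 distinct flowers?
C(78,75) = 78!/(75!×3!) = 76076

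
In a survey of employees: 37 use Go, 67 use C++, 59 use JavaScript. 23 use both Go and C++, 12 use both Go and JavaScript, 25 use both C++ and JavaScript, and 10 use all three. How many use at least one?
|A∪B∪C| = 37+67+59-23-12-25+10 = 113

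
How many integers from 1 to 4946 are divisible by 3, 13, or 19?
⌊4946/3⌋+⌊4946/13⌋+⌊4946/19⌋ - ⌊4946/39⌋-⌊4946/57⌋-⌊4946/247⌋ + ⌊4946/741⌋ = 1648+380+260 - 126-86-20 + 6 = 2062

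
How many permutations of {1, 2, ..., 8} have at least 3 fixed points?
Exactly j fixed points: C(8,j)·!(8-j); sum over j ≥ 3 (derangement numbers via !m = (m-1)·(!(m-1) + !(m-2)): !0..!5 = 1, 0, 1, 2, 9, 44). Σ_{j=3}^{8} C(8,j)·!(8-j) = C(8,3)·!5 + C(8,4)·!4 + C(8,5)·!3 + C(8,6)·!2 + C(8,7)·!1 + C(8,8)·!0 = 56·44 + 70·9 + 56·2 + 28·1 + 8·0 + 1·1 = 3235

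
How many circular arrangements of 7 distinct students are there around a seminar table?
Circular: fix one position, arrange the rest. (7-1)! = 720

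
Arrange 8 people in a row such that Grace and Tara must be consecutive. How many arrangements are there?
Treat the 2 as one block: (8-2+1)! × 2! = 5040 × 2 = 10080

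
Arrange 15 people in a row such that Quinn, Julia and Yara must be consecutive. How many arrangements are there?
Treat the 3 as one block: (15-3+1)! × 3! = 6227020800 × 6 = 37362124800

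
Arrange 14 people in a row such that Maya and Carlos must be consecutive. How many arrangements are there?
Treat the 2 as one block: (14-2+1)! × 2! = 6227020800 × 2 = 12454041600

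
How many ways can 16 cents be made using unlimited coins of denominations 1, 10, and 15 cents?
Coefficient of x^16 in 1/(1-x^1) · 1/(1-x^10) · 1/(1-x^15). Case on j = number of 15-cent coins (j = 0..1); remainder r = 16 - 15j is made from {1,10} in ⌊r/10⌋+1 ways. r = 16, 1 → 2 + 1 = 3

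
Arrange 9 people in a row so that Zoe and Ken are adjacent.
Treat as block: (9-1)! × 2! = 40320 × 2 = 80640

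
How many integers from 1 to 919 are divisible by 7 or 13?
⌊919/7⌋ + ⌊919/13⌋ - ⌊919/91⌋ = 131 + 70 - 10 = 191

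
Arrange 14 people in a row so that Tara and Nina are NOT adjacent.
Total - adjacent = 14! - (14-1)!×2 = 87178291200 - 12454041600 = 74724249600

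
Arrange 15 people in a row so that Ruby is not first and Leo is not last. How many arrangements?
By inclusion-exclusion: 15! - 2×(15-1)! + (15-2)! = 1307674368000 - 174356582400 + 6227020800 = 1139544806400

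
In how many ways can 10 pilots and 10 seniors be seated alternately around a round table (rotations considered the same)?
Fix one of the pilots: (10-1)! ways for the remaining pilots, × 10! ways for the seniors = 362880 × 3628800 = 1316818944000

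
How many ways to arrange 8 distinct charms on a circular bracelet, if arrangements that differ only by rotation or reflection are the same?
(8-1)!/2 = 5040/2 = 2520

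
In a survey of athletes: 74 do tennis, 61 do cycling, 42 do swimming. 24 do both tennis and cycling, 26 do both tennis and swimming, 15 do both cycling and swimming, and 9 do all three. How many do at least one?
|A∪B∪C| = 74+61+42-24-26-15+9 = 121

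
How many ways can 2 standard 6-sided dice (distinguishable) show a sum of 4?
Coefficient of x^4 in (x + x² + ... + x^6)^2. By inclusion-exclusion on dice exceeding 6: Σ_j (-1)^j C(2,j)·C(4-1-6j, 1) = C(2,0)·C(3,1) = 1·3 = 3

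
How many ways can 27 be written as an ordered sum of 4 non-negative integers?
C(27+4-1, 4-1) = C(30, 3) = 4060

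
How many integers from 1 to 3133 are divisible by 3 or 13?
⌊3133/3⌋ + ⌊3133/13⌋ - ⌊3133/39⌋ = 1044 + 241 - 80 = 1205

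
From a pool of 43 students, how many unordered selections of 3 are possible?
C(43,3) = 43!/(3!×40!) = 12341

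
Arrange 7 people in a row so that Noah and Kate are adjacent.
Treat as block: (7-1)! × 2! = 720 × 2 = 1440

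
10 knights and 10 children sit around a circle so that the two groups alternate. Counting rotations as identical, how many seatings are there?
Fix one of the knights: (10-1)! ways for the remaining knights, × 10! ways for the children = 362880 × 3628800 = 1316818944000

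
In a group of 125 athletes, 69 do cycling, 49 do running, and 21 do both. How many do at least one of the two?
|A∪B| = |A| + |B| - |A∩B| = 69 + 49 - 21 = 97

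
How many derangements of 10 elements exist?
!10 = Σ_{j=0}^{10} (-1)^j·10!/j! = 3628800 - 3628800 + 1814400 - 604800 + 151200 - 30240 + 5040 - 720 + 90 - 10 + 1 = 1334961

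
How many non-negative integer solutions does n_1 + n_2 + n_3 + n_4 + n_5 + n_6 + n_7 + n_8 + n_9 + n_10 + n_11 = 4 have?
C(4+11-1, 11-1) = C(14, 10) = 1001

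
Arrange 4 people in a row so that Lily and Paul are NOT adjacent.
Total - adjacent = 4! - (4-1)!×2 = 24 - 12 = 12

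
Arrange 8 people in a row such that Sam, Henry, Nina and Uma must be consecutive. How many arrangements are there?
Treat the 4 as one block: (8-4+1)! × 4! = 120 × 24 = 2880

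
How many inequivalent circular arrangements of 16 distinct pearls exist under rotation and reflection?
(16-1)!/2 = 1307674368000/2 = 653837184000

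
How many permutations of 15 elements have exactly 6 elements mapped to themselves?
Choose the 6 fixed points C(15,6) = 5005, derange the rest: !9 = Σ_{j=0}^{9} (-1)^j·9!/j! = 362880 - 362880 + 181440 - 60480 + 15120 - 3024 + 504 - 72 + 9 - 1 = 133496. Product = 5005 × 133496 = 668147480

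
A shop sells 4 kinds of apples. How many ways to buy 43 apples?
C(43+4-1, 4-1) = C(46, 3) = 15180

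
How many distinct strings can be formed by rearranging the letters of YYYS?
4! / (3! × 1!) = 4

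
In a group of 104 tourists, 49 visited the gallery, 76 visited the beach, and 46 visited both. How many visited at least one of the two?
|A∪B| = |A| + |B| - |A∩B| = 49 + 76 - 46 = 79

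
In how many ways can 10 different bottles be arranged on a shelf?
10! = 3628800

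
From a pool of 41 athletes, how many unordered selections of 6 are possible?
C(41,6) = 41!/(6!×35!) = 4496388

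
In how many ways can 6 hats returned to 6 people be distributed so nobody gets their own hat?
!6 = Σ_{j=0}^{6} (-1)^j·6!/j! = 720 - 720 + 360 - 120 + 30 - 6 + 1 = 265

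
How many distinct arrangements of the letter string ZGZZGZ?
6! / (2! × 4!) = 15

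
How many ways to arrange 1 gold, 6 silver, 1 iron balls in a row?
8! / (1! × 6! × 1!) = 56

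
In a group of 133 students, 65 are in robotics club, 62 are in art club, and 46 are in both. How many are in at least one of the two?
|A∪B| = |A| + |B| - |A∩B| = 65 + 62 - 46 = 81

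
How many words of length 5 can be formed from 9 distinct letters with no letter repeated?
P(9,5) = 9!/(9-5)! = 15120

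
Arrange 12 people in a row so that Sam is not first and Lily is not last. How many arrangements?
By inclusion-exclusion: 12! - 2×(12-1)! + (12-2)! = 479001600 - 79833600 + 3628800 = 402796800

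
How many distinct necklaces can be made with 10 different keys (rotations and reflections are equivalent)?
(10-1)!/2 = 362880/2 = 181440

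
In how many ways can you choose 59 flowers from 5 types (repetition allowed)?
C(59+5-1, 5-1) = C(63, 4) = 595665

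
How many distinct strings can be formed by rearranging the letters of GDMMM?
5! / (1! × 3! × 1!) = 20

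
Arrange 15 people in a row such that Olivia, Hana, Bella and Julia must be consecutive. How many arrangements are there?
Treat the 4 as one block: (15-4+1)! × 4! = 479001600 × 24 = 11496038400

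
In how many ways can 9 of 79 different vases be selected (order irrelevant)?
C(79,9) = 79!/(9!×70!) = 205811513765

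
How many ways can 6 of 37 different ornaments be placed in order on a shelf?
P(37,6) = 37!/(37-6)! = 1673844480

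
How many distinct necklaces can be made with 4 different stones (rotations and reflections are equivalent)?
(4-1)!/2 = 6/2 = 3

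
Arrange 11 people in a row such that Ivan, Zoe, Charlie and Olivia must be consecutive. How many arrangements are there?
Treat the 4 as one block: (11-4+1)! × 4! = 40320 × 24 = 967680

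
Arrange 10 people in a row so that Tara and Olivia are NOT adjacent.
Total - adjacent = 10! - (10-1)!×2 = 3628800 - 725760 = 2903040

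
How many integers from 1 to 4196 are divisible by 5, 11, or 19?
⌊4196/5⌋+⌊4196/11⌋+⌊4196/19⌋ - ⌊4196/55⌋-⌊4196/95⌋-⌊4196/209⌋ + ⌊4196/1045⌋ = 839+381+220 - 76-44-20 + 4 = 1304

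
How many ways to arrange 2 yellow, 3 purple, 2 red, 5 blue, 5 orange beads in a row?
17! / (2! × 3! × 2! × 5! × 5!) = 1029188160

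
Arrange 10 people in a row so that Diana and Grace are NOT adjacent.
Total - adjacent = 10! - (10-1)!×2 = 3628800 - 725760 = 2903040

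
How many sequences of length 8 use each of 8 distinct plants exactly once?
8! = 40320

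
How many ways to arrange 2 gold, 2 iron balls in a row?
4! / (2! × 2!) = 6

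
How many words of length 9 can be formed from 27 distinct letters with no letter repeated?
P(27,9) = 27!/(27-9)! = 1700755056000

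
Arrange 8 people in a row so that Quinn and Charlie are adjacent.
Treat as block: (8-1)! × 2! = 5040 × 2 = 10080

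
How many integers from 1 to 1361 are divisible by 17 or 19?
⌊1361/17⌋ + ⌊1361/19⌋ - ⌊1361/323⌋ = 80 + 71 - 4 = 147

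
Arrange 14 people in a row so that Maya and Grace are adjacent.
Treat as block: (14-1)! × 2! = 6227020800 × 2 = 12454041600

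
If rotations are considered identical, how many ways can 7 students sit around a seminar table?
Circular: fix one position, arrange the rest. (7-1)! = 720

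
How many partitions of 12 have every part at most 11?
Let r_j(i) = number of partitions of i into parts ≤ j, for i = 0..12. r_1(i) = 1 for all i; r_j(i) = r_{j-1}(i) + r_j(i-j). Rows j = 2..11: ≤2: 1 1 2 2 3 3 4 4 5 5 6 6 7; ≤3: 1 1 2 3 4 5 7 8 10 12 14 16 19; ≤4: 1 1 2 3 5 6 9 11 15 18 23 27 34; ≤5: 1 1 2 3 5 7 10 13 18 23 30 37 47; ≤6: 1 1 2 3 5 7 11 14 20 26 35 44 58; ≤7: 1 1 2 3 5 7 11 15 21 28 38 49 65; ≤8: 1 1 2 3 5 7 11 15 22 29 40 52 70; ≤9: 1 1 2 3 5 7 11 15 22 30 41 54 73; ≤10: 1 1 2 3 5 7 11 15 22 30 42 55 75; ≤11: 1 1 2 3 5 7 11 15 22 30 42 56 76. r_11(12) = 76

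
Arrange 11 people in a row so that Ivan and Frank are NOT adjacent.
Total - adjacent = 11! - (11-1)!×2 = 39916800 - 7257600 = 32659200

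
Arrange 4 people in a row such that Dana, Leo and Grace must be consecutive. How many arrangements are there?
Treat the 3 as one block: (4-3+1)! × 3! = 2 × 6 = 12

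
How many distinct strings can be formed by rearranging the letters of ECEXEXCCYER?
11! / (3! × 1! × 2! × 1! × 4!) = 138600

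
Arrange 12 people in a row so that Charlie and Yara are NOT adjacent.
Total - adjacent = 12! - (12-1)!×2 = 479001600 - 79833600 = 399168000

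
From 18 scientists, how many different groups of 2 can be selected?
C(18,2) = 18!/(2!×16!) = 153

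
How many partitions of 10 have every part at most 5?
Let r_j(i) = number of partitions of i into parts ≤ j, for i = 0..10. r_1(i) = 1 for all i; r_j(i) = r_{j-1}(i) + r_j(i-j). Rows j = 2..5: ≤2: 1 1 2 2 3 3 4 4 5 5 6; ≤3: 1 1 2 3 4 5 7 8 10 12 14; ≤4: 1 1 2 3 5 6 9 11 15 18 23; ≤5: 1 1 2 3 5 7 10 13 18 23 30. r_5(10) = 30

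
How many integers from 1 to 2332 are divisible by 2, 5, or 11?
⌊2332/2⌋+⌊2332/5⌋+⌊2332/11⌋ - ⌊2332/10⌋-⌊2332/22⌋-⌊2332/55⌋ + ⌊2332/110⌋ = 1166+466+212 - 233-106-42 + 21 = 1484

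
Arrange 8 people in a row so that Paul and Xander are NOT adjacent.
Total - adjacent = 8! - (8-1)!×2 = 40320 - 10080 = 30240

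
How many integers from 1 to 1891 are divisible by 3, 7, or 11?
⌊1891/3⌋+⌊1891/7⌋+⌊1891/11⌋ - ⌊1891/21⌋-⌊1891/33⌋-⌊1891/77⌋ + ⌊1891/231⌋ = 630+270+171 - 90-57-24 + 8 = 908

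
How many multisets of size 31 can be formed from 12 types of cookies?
C(31+12-1, 12-1) = C(42, 11) = 4280561376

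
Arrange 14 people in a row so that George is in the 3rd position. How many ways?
Fix one position: (14-1)! = 6227020800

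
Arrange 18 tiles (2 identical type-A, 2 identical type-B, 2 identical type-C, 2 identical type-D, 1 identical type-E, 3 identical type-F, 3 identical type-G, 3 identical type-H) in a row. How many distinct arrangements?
18! / (2! × 2! × 2! × 2! × 1! × 3! × 3! × 3!) = 1852538688000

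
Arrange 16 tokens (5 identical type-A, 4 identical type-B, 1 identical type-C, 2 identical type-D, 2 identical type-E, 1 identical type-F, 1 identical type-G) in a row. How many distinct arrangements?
16! / (5! × 4! × 1! × 2! × 2! × 1! × 1!) = 1816214400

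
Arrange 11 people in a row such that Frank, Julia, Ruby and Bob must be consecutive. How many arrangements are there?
Treat the 4 as one block: (11-4+1)! × 4! = 40320 × 24 = 967680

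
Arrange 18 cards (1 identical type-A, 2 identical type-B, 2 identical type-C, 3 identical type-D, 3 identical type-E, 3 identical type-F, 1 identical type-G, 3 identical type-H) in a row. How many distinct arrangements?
18! / (1! × 2! × 2! × 3! × 3! × 3! × 1! × 3!) = 1235025792000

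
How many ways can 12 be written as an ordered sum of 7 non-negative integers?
C(12+7-1, 7-1) = C(18, 6) = 18564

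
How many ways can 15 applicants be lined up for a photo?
15! = 1307674368000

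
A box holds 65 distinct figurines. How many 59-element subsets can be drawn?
C(65,59) = 65!/(59!×6!) = 82598880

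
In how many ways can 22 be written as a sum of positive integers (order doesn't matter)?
Pentagonal recurrence p(n) = p(n-1) + p(n-2) - p(n-5) - p(n-7) + p(n-12) + p(n-15) - ... gives p(0..21) = 1, 1, 2, 3, 5, 7, 11, 15, 22, 30, 42, 56, 77, 101, 135, 176, 231, 297, 385, 490, 627, 792. p(22) = p(21) + p(20) - p(17) - p(15) + p(10) + p(7) - p(0) = 792 + 627 - 297 - 176 + 42 + 15 - 1 = 1002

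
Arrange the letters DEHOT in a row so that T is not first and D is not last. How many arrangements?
By inclusion-exclusion: 5! - 2×(5-1)! + (5-2)! = 120 - 48 + 6 = 78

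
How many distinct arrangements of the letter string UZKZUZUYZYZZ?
12! / (3! × 6! × 1! × 2!) = 55440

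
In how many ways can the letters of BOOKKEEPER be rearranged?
10! / (1! × 2! × 2! × 3! × 1! × 1!) = 151200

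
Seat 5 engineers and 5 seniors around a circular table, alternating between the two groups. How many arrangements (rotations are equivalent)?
Fix one of the engineers: (5-1)! ways for the remaining engineers, × 5! ways for the seniors = 24 × 120 = 2880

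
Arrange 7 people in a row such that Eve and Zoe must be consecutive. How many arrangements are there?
Treat the 2 as one block: (7-2+1)! × 2! = 720 × 2 = 1440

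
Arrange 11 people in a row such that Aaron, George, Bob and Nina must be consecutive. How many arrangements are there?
Treat the 4 as one block: (11-4+1)! × 4! = 40320 × 24 = 967680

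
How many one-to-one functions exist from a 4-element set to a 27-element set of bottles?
P(27,4) = 27!/(27-4)! = 421200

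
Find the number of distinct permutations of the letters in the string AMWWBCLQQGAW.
12! / (2! × 1! × 2! × 1! × 1! × 1! × 3! × 1!) = 19958400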